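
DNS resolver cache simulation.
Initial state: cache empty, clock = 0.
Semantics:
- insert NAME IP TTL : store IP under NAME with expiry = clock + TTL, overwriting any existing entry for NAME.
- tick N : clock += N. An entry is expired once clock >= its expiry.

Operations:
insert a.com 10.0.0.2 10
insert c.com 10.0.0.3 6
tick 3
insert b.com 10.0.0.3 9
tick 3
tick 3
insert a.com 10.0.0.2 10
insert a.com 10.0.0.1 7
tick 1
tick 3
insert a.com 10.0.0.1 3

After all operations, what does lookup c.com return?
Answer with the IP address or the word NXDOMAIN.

Answer: NXDOMAIN

Derivation:
Op 1: insert a.com -> 10.0.0.2 (expiry=0+10=10). clock=0
Op 2: insert c.com -> 10.0.0.3 (expiry=0+6=6). clock=0
Op 3: tick 3 -> clock=3.
Op 4: insert b.com -> 10.0.0.3 (expiry=3+9=12). clock=3
Op 5: tick 3 -> clock=6. purged={c.com}
Op 6: tick 3 -> clock=9.
Op 7: insert a.com -> 10.0.0.2 (expiry=9+10=19). clock=9
Op 8: insert a.com -> 10.0.0.1 (expiry=9+7=16). clock=9
Op 9: tick 1 -> clock=10.
Op 10: tick 3 -> clock=13. purged={b.com}
Op 11: insert a.com -> 10.0.0.1 (expiry=13+3=16). clock=13
lookup c.com: not in cache (expired or never inserted)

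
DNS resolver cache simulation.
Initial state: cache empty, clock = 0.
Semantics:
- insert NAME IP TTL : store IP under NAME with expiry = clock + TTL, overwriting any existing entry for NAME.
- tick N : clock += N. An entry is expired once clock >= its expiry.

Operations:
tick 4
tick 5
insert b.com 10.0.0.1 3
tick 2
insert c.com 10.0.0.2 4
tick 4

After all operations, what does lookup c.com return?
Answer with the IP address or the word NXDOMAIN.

Answer: NXDOMAIN

Derivation:
Op 1: tick 4 -> clock=4.
Op 2: tick 5 -> clock=9.
Op 3: insert b.com -> 10.0.0.1 (expiry=9+3=12). clock=9
Op 4: tick 2 -> clock=11.
Op 5: insert c.com -> 10.0.0.2 (expiry=11+4=15). clock=11
Op 6: tick 4 -> clock=15. purged={b.com,c.com}
lookup c.com: not in cache (expired or never inserted)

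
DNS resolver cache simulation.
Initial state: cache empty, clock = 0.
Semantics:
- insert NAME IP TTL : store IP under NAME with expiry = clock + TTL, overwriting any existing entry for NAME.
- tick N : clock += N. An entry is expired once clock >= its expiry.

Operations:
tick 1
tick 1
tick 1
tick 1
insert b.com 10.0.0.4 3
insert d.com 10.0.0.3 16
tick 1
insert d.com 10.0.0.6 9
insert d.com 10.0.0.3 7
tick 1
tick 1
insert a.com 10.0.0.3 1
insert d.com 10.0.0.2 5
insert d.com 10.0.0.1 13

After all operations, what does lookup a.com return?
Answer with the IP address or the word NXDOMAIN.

Answer: 10.0.0.3

Derivation:
Op 1: tick 1 -> clock=1.
Op 2: tick 1 -> clock=2.
Op 3: tick 1 -> clock=3.
Op 4: tick 1 -> clock=4.
Op 5: insert b.com -> 10.0.0.4 (expiry=4+3=7). clock=4
Op 6: insert d.com -> 10.0.0.3 (expiry=4+16=20). clock=4
Op 7: tick 1 -> clock=5.
Op 8: insert d.com -> 10.0.0.6 (expiry=5+9=14). clock=5
Op 9: insert d.com -> 10.0.0.3 (expiry=5+7=12). clock=5
Op 10: tick 1 -> clock=6.
Op 11: tick 1 -> clock=7. purged={b.com}
Op 12: insert a.com -> 10.0.0.3 (expiry=7+1=8). clock=7
Op 13: insert d.com -> 10.0.0.2 (expiry=7+5=12). clock=7
Op 14: insert d.com -> 10.0.0.1 (expiry=7+13=20). clock=7
lookup a.com: present, ip=10.0.0.3 expiry=8 > clock=7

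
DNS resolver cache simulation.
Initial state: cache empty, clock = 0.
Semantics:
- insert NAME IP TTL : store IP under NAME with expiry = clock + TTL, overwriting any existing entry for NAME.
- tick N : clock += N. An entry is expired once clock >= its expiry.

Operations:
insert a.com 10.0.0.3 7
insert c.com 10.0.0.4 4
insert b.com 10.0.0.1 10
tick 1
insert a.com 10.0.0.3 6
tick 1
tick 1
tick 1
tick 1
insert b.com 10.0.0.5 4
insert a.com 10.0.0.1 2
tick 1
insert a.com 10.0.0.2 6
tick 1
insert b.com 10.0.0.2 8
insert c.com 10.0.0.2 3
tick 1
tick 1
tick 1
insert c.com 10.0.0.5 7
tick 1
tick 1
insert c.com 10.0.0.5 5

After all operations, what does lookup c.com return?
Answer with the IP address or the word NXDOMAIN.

Op 1: insert a.com -> 10.0.0.3 (expiry=0+7=7). clock=0
Op 2: insert c.com -> 10.0.0.4 (expiry=0+4=4). clock=0
Op 3: insert b.com -> 10.0.0.1 (expiry=0+10=10). clock=0
Op 4: tick 1 -> clock=1.
Op 5: insert a.com -> 10.0.0.3 (expiry=1+6=7). clock=1
Op 6: tick 1 -> clock=2.
Op 7: tick 1 -> clock=3.
Op 8: tick 1 -> clock=4. purged={c.com}
Op 9: tick 1 -> clock=5.
Op 10: insert b.com -> 10.0.0.5 (expiry=5+4=9). clock=5
Op 11: insert a.com -> 10.0.0.1 (expiry=5+2=7). clock=5
Op 12: tick 1 -> clock=6.
Op 13: insert a.com -> 10.0.0.2 (expiry=6+6=12). clock=6
Op 14: tick 1 -> clock=7.
Op 15: insert b.com -> 10.0.0.2 (expiry=7+8=15). clock=7
Op 16: insert c.com -> 10.0.0.2 (expiry=7+3=10). clock=7
Op 17: tick 1 -> clock=8.
Op 18: tick 1 -> clock=9.
Op 19: tick 1 -> clock=10. purged={c.com}
Op 20: insert c.com -> 10.0.0.5 (expiry=10+7=17). clock=10
Op 21: tick 1 -> clock=11.
Op 22: tick 1 -> clock=12. purged={a.com}
Op 23: insert c.com -> 10.0.0.5 (expiry=12+5=17). clock=12
lookup c.com: present, ip=10.0.0.5 expiry=17 > clock=12

Answer: 10.0.0.5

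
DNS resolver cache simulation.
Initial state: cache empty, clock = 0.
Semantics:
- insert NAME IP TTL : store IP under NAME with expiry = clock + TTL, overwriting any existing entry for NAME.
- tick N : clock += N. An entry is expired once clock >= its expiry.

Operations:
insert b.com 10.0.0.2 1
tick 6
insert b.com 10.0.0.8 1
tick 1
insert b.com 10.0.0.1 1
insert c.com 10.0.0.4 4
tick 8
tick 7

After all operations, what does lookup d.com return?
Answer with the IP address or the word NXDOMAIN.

Op 1: insert b.com -> 10.0.0.2 (expiry=0+1=1). clock=0
Op 2: tick 6 -> clock=6. purged={b.com}
Op 3: insert b.com -> 10.0.0.8 (expiry=6+1=7). clock=6
Op 4: tick 1 -> clock=7. purged={b.com}
Op 5: insert b.com -> 10.0.0.1 (expiry=7+1=8). clock=7
Op 6: insert c.com -> 10.0.0.4 (expiry=7+4=11). clock=7
Op 7: tick 8 -> clock=15. purged={b.com,c.com}
Op 8: tick 7 -> clock=22.
lookup d.com: not in cache (expired or never inserted)

Answer: NXDOMAIN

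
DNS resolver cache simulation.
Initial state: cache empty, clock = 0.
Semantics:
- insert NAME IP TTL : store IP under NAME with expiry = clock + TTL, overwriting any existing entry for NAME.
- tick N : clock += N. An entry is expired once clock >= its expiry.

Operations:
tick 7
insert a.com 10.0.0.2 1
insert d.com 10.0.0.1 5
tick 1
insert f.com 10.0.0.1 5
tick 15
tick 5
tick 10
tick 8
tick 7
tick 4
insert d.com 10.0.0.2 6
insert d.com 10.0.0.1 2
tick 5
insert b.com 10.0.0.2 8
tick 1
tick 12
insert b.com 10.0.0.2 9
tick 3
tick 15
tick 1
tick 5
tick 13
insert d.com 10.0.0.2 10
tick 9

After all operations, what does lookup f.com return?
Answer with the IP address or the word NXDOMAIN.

Answer: NXDOMAIN

Derivation:
Op 1: tick 7 -> clock=7.
Op 2: insert a.com -> 10.0.0.2 (expiry=7+1=8). clock=7
Op 3: insert d.com -> 10.0.0.1 (expiry=7+5=12). clock=7
Op 4: tick 1 -> clock=8. purged={a.com}
Op 5: insert f.com -> 10.0.0.1 (expiry=8+5=13). clock=8
Op 6: tick 15 -> clock=23. purged={d.com,f.com}
Op 7: tick 5 -> clock=28.
Op 8: tick 10 -> clock=38.
Op 9: tick 8 -> clock=46.
Op 10: tick 7 -> clock=53.
Op 11: tick 4 -> clock=57.
Op 12: insert d.com -> 10.0.0.2 (expiry=57+6=63). clock=57
Op 13: insert d.com -> 10.0.0.1 (expiry=57+2=59). clock=57
Op 14: tick 5 -> clock=62. purged={d.com}
Op 15: insert b.com -> 10.0.0.2 (expiry=62+8=70). clock=62
Op 16: tick 1 -> clock=63.
Op 17: tick 12 -> clock=75. purged={b.com}
Op 18: insert b.com -> 10.0.0.2 (expiry=75+9=84). clock=75
Op 19: tick 3 -> clock=78.
Op 20: tick 15 -> clock=93. purged={b.com}
Op 21: tick 1 -> clock=94.
Op 22: tick 5 -> clock=99.
Op 23: tick 13 -> clock=112.
Op 24: insert d.com -> 10.0.0.2 (expiry=112+10=122). clock=112
Op 25: tick 9 -> clock=121.
lookup f.com: not in cache (expired or never inserted)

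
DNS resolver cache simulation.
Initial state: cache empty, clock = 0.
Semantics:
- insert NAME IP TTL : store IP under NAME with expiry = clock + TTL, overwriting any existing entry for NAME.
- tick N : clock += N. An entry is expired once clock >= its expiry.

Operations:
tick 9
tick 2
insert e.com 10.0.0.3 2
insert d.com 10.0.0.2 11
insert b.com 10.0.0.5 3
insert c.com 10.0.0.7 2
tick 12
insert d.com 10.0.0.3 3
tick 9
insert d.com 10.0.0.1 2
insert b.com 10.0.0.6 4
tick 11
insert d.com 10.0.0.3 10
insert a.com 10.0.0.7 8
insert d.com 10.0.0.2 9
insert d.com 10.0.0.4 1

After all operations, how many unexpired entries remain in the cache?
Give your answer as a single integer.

Op 1: tick 9 -> clock=9.
Op 2: tick 2 -> clock=11.
Op 3: insert e.com -> 10.0.0.3 (expiry=11+2=13). clock=11
Op 4: insert d.com -> 10.0.0.2 (expiry=11+11=22). clock=11
Op 5: insert b.com -> 10.0.0.5 (expiry=11+3=14). clock=11
Op 6: insert c.com -> 10.0.0.7 (expiry=11+2=13). clock=11
Op 7: tick 12 -> clock=23. purged={b.com,c.com,d.com,e.com}
Op 8: insert d.com -> 10.0.0.3 (expiry=23+3=26). clock=23
Op 9: tick 9 -> clock=32. purged={d.com}
Op 10: insert d.com -> 10.0.0.1 (expiry=32+2=34). clock=32
Op 11: insert b.com -> 10.0.0.6 (expiry=32+4=36). clock=32
Op 12: tick 11 -> clock=43. purged={b.com,d.com}
Op 13: insert d.com -> 10.0.0.3 (expiry=43+10=53). clock=43
Op 14: insert a.com -> 10.0.0.7 (expiry=43+8=51). clock=43
Op 15: insert d.com -> 10.0.0.2 (expiry=43+9=52). clock=43
Op 16: insert d.com -> 10.0.0.4 (expiry=43+1=44). clock=43
Final cache (unexpired): {a.com,d.com} -> size=2

Answer: 2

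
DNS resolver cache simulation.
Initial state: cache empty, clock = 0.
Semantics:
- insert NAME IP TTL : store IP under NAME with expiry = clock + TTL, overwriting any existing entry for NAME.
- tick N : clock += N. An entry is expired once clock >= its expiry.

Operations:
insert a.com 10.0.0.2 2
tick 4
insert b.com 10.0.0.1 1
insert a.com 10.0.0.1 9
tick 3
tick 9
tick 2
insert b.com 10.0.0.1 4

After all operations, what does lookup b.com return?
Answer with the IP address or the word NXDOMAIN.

Op 1: insert a.com -> 10.0.0.2 (expiry=0+2=2). clock=0
Op 2: tick 4 -> clock=4. purged={a.com}
Op 3: insert b.com -> 10.0.0.1 (expiry=4+1=5). clock=4
Op 4: insert a.com -> 10.0.0.1 (expiry=4+9=13). clock=4
Op 5: tick 3 -> clock=7. purged={b.com}
Op 6: tick 9 -> clock=16. purged={a.com}
Op 7: tick 2 -> clock=18.
Op 8: insert b.com -> 10.0.0.1 (expiry=18+4=22). clock=18
lookup b.com: present, ip=10.0.0.1 expiry=22 > clock=18

Answer: 10.0.0.1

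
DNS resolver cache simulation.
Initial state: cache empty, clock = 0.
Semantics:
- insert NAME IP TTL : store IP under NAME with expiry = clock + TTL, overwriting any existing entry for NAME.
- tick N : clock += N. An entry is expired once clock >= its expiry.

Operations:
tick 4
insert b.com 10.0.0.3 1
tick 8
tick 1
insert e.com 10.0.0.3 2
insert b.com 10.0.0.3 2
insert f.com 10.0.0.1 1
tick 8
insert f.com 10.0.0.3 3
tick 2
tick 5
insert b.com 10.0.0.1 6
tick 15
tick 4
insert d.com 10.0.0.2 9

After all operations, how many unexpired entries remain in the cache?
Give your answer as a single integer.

Answer: 1

Derivation:
Op 1: tick 4 -> clock=4.
Op 2: insert b.com -> 10.0.0.3 (expiry=4+1=5). clock=4
Op 3: tick 8 -> clock=12. purged={b.com}
Op 4: tick 1 -> clock=13.
Op 5: insert e.com -> 10.0.0.3 (expiry=13+2=15). clock=13
Op 6: insert b.com -> 10.0.0.3 (expiry=13+2=15). clock=13
Op 7: insert f.com -> 10.0.0.1 (expiry=13+1=14). clock=13
Op 8: tick 8 -> clock=21. purged={b.com,e.com,f.com}
Op 9: insert f.com -> 10.0.0.3 (expiry=21+3=24). clock=21
Op 10: tick 2 -> clock=23.
Op 11: tick 5 -> clock=28. purged={f.com}
Op 12: insert b.com -> 10.0.0.1 (expiry=28+6=34). clock=28
Op 13: tick 15 -> clock=43. purged={b.com}
Op 14: tick 4 -> clock=47.
Op 15: insert d.com -> 10.0.0.2 (expiry=47+9=56). clock=47
Final cache (unexpired): {d.com} -> size=1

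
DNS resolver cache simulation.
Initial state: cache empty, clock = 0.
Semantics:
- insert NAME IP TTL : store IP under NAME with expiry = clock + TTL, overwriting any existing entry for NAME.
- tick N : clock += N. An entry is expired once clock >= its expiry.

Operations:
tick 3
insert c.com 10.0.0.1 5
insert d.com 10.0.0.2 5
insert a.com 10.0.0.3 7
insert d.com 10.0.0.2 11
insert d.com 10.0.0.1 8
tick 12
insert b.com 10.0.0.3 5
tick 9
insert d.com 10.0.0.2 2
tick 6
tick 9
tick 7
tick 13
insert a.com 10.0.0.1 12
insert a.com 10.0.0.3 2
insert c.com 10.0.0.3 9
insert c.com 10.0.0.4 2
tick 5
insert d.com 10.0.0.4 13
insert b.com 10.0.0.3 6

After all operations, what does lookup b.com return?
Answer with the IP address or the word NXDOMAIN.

Op 1: tick 3 -> clock=3.
Op 2: insert c.com -> 10.0.0.1 (expiry=3+5=8). clock=3
Op 3: insert d.com -> 10.0.0.2 (expiry=3+5=8). clock=3
Op 4: insert a.com -> 10.0.0.3 (expiry=3+7=10). clock=3
Op 5: insert d.com -> 10.0.0.2 (expiry=3+11=14). clock=3
Op 6: insert d.com -> 10.0.0.1 (expiry=3+8=11). clock=3
Op 7: tick 12 -> clock=15. purged={a.com,c.com,d.com}
Op 8: insert b.com -> 10.0.0.3 (expiry=15+5=20). clock=15
Op 9: tick 9 -> clock=24. purged={b.com}
Op 10: insert d.com -> 10.0.0.2 (expiry=24+2=26). clock=24
Op 11: tick 6 -> clock=30. purged={d.com}
Op 12: tick 9 -> clock=39.
Op 13: tick 7 -> clock=46.
Op 14: tick 13 -> clock=59.
Op 15: insert a.com -> 10.0.0.1 (expiry=59+12=71). clock=59
Op 16: insert a.com -> 10.0.0.3 (expiry=59+2=61). clock=59
Op 17: insert c.com -> 10.0.0.3 (expiry=59+9=68). clock=59
Op 18: insert c.com -> 10.0.0.4 (expiry=59+2=61). clock=59
Op 19: tick 5 -> clock=64. purged={a.com,c.com}
Op 20: insert d.com -> 10.0.0.4 (expiry=64+13=77). clock=64
Op 21: insert b.com -> 10.0.0.3 (expiry=64+6=70). clock=64
lookup b.com: present, ip=10.0.0.3 expiry=70 > clock=64

Answer: 10.0.0.3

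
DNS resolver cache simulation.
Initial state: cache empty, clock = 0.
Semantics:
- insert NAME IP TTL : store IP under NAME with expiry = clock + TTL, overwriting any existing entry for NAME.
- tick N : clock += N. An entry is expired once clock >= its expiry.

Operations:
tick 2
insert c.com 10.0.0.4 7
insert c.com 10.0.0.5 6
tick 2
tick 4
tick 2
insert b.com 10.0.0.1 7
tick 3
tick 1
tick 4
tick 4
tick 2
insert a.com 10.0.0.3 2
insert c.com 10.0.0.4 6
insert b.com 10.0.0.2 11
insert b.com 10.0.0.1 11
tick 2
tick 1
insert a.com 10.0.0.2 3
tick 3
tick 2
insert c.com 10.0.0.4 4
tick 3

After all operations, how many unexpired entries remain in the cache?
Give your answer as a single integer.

Answer: 1

Derivation:
Op 1: tick 2 -> clock=2.
Op 2: insert c.com -> 10.0.0.4 (expiry=2+7=9). clock=2
Op 3: insert c.com -> 10.0.0.5 (expiry=2+6=8). clock=2
Op 4: tick 2 -> clock=4.
Op 5: tick 4 -> clock=8. purged={c.com}
Op 6: tick 2 -> clock=10.
Op 7: insert b.com -> 10.0.0.1 (expiry=10+7=17). clock=10
Op 8: tick 3 -> clock=13.
Op 9: tick 1 -> clock=14.
Op 10: tick 4 -> clock=18. purged={b.com}
Op 11: tick 4 -> clock=22.
Op 12: tick 2 -> clock=24.
Op 13: insert a.com -> 10.0.0.3 (expiry=24+2=26). clock=24
Op 14: insert c.com -> 10.0.0.4 (expiry=24+6=30). clock=24
Op 15: insert b.com -> 10.0.0.2 (expiry=24+11=35). clock=24
Op 16: insert b.com -> 10.0.0.1 (expiry=24+11=35). clock=24
Op 17: tick 2 -> clock=26. purged={a.com}
Op 18: tick 1 -> clock=27.
Op 19: insert a.com -> 10.0.0.2 (expiry=27+3=30). clock=27
Op 20: tick 3 -> clock=30. purged={a.com,c.com}
Op 21: tick 2 -> clock=32.
Op 22: insert c.com -> 10.0.0.4 (expiry=32+4=36). clock=32
Op 23: tick 3 -> clock=35. purged={b.com}
Final cache (unexpired): {c.com} -> size=1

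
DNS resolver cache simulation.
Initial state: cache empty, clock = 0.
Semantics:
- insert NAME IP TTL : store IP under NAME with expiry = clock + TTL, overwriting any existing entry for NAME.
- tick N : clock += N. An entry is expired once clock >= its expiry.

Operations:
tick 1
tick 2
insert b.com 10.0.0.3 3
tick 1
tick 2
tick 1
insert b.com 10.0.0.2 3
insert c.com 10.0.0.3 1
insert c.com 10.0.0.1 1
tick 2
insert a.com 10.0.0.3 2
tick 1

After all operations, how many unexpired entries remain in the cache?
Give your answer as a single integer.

Answer: 1

Derivation:
Op 1: tick 1 -> clock=1.
Op 2: tick 2 -> clock=3.
Op 3: insert b.com -> 10.0.0.3 (expiry=3+3=6). clock=3
Op 4: tick 1 -> clock=4.
Op 5: tick 2 -> clock=6. purged={b.com}
Op 6: tick 1 -> clock=7.
Op 7: insert b.com -> 10.0.0.2 (expiry=7+3=10). clock=7
Op 8: insert c.com -> 10.0.0.3 (expiry=7+1=8). clock=7
Op 9: insert c.com -> 10.0.0.1 (expiry=7+1=8). clock=7
Op 10: tick 2 -> clock=9. purged={c.com}
Op 11: insert a.com -> 10.0.0.3 (expiry=9+2=11). clock=9
Op 12: tick 1 -> clock=10. purged={b.com}
Final cache (unexpired): {a.com} -> size=1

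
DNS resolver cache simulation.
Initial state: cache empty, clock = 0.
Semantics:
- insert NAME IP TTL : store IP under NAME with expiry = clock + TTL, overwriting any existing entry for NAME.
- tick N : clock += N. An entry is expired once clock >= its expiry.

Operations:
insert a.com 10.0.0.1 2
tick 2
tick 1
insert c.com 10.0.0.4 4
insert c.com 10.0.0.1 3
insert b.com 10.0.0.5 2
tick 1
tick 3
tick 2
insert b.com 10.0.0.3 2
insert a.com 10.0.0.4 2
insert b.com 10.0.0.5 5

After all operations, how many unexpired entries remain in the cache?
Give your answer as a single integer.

Answer: 2

Derivation:
Op 1: insert a.com -> 10.0.0.1 (expiry=0+2=2). clock=0
Op 2: tick 2 -> clock=2. purged={a.com}
Op 3: tick 1 -> clock=3.
Op 4: insert c.com -> 10.0.0.4 (expiry=3+4=7). clock=3
Op 5: insert c.com -> 10.0.0.1 (expiry=3+3=6). clock=3
Op 6: insert b.com -> 10.0.0.5 (expiry=3+2=5). clock=3
Op 7: tick 1 -> clock=4.
Op 8: tick 3 -> clock=7. purged={b.com,c.com}
Op 9: tick 2 -> clock=9.
Op 10: insert b.com -> 10.0.0.3 (expiry=9+2=11). clock=9
Op 11: insert a.com -> 10.0.0.4 (expiry=9+2=11). clock=9
Op 12: insert b.com -> 10.0.0.5 (expiry=9+5=14). clock=9
Final cache (unexpired): {a.com,b.com} -> size=2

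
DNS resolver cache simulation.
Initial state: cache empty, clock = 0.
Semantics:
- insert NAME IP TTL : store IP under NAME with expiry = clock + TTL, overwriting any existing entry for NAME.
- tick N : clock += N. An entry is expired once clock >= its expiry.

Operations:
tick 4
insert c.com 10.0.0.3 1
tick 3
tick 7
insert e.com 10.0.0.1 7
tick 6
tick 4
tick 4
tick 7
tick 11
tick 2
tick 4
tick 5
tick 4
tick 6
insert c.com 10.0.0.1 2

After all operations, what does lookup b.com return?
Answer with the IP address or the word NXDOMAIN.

Answer: NXDOMAIN

Derivation:
Op 1: tick 4 -> clock=4.
Op 2: insert c.com -> 10.0.0.3 (expiry=4+1=5). clock=4
Op 3: tick 3 -> clock=7. purged={c.com}
Op 4: tick 7 -> clock=14.
Op 5: insert e.com -> 10.0.0.1 (expiry=14+7=21). clock=14
Op 6: tick 6 -> clock=20.
Op 7: tick 4 -> clock=24. purged={e.com}
Op 8: tick 4 -> clock=28.
Op 9: tick 7 -> clock=35.
Op 10: tick 11 -> clock=46.
Op 11: tick 2 -> clock=48.
Op 12: tick 4 -> clock=52.
Op 13: tick 5 -> clock=57.
Op 14: tick 4 -> clock=61.
Op 15: tick 6 -> clock=67.
Op 16: insert c.com -> 10.0.0.1 (expiry=67+2=69). clock=67
lookup b.com: not in cache (expired or never inserted)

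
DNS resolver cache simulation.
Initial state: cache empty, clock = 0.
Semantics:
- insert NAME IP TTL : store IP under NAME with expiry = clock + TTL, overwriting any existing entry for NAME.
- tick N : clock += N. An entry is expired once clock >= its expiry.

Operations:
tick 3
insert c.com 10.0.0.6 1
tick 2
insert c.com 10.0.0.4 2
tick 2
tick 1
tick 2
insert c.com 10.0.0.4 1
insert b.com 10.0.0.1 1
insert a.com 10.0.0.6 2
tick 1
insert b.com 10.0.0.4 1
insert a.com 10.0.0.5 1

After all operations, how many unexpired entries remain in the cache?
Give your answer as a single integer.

Answer: 2

Derivation:
Op 1: tick 3 -> clock=3.
Op 2: insert c.com -> 10.0.0.6 (expiry=3+1=4). clock=3
Op 3: tick 2 -> clock=5. purged={c.com}
Op 4: insert c.com -> 10.0.0.4 (expiry=5+2=7). clock=5
Op 5: tick 2 -> clock=7. purged={c.com}
Op 6: tick 1 -> clock=8.
Op 7: tick 2 -> clock=10.
Op 8: insert c.com -> 10.0.0.4 (expiry=10+1=11). clock=10
Op 9: insert b.com -> 10.0.0.1 (expiry=10+1=11). clock=10
Op 10: insert a.com -> 10.0.0.6 (expiry=10+2=12). clock=10
Op 11: tick 1 -> clock=11. purged={b.com,c.com}
Op 12: insert b.com -> 10.0.0.4 (expiry=11+1=12). clock=11
Op 13: insert a.com -> 10.0.0.5 (expiry=11+1=12). clock=11
Final cache (unexpired): {a.com,b.com} -> size=2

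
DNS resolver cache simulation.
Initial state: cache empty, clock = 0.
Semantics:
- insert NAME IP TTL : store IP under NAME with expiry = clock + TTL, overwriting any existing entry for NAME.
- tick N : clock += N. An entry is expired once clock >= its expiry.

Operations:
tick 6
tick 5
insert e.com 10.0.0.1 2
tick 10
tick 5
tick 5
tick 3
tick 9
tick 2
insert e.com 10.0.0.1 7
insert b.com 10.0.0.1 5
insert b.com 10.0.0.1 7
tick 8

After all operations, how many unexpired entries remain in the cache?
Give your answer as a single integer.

Answer: 0

Derivation:
Op 1: tick 6 -> clock=6.
Op 2: tick 5 -> clock=11.
Op 3: insert e.com -> 10.0.0.1 (expiry=11+2=13). clock=11
Op 4: tick 10 -> clock=21. purged={e.com}
Op 5: tick 5 -> clock=26.
Op 6: tick 5 -> clock=31.
Op 7: tick 3 -> clock=34.
Op 8: tick 9 -> clock=43.
Op 9: tick 2 -> clock=45.
Op 10: insert e.com -> 10.0.0.1 (expiry=45+7=52). clock=45
Op 11: insert b.com -> 10.0.0.1 (expiry=45+5=50). clock=45
Op 12: insert b.com -> 10.0.0.1 (expiry=45+7=52). clock=45
Op 13: tick 8 -> clock=53. purged={b.com,e.com}
Final cache (unexpired): {} -> size=0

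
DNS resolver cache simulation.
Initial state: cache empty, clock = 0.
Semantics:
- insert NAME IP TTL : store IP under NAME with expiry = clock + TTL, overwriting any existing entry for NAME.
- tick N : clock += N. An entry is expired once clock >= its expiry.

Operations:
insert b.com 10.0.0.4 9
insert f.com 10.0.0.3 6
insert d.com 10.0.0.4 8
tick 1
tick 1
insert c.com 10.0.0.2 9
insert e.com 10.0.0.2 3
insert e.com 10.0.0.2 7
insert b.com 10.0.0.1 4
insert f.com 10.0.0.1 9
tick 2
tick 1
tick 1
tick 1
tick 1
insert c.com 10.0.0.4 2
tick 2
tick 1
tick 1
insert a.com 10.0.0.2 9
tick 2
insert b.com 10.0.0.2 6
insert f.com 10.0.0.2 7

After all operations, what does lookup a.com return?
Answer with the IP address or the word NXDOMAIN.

Answer: 10.0.0.2

Derivation:
Op 1: insert b.com -> 10.0.0.4 (expiry=0+9=9). clock=0
Op 2: insert f.com -> 10.0.0.3 (expiry=0+6=6). clock=0
Op 3: insert d.com -> 10.0.0.4 (expiry=0+8=8). clock=0
Op 4: tick 1 -> clock=1.
Op 5: tick 1 -> clock=2.
Op 6: insert c.com -> 10.0.0.2 (expiry=2+9=11). clock=2
Op 7: insert e.com -> 10.0.0.2 (expiry=2+3=5). clock=2
Op 8: insert e.com -> 10.0.0.2 (expiry=2+7=9). clock=2
Op 9: insert b.com -> 10.0.0.1 (expiry=2+4=6). clock=2
Op 10: insert f.com -> 10.0.0.1 (expiry=2+9=11). clock=2
Op 11: tick 2 -> clock=4.
Op 12: tick 1 -> clock=5.
Op 13: tick 1 -> clock=6. purged={b.com}
Op 14: tick 1 -> clock=7.
Op 15: tick 1 -> clock=8. purged={d.com}
Op 16: insert c.com -> 10.0.0.4 (expiry=8+2=10). clock=8
Op 17: tick 2 -> clock=10. purged={c.com,e.com}
Op 18: tick 1 -> clock=11. purged={f.com}
Op 19: tick 1 -> clock=12.
Op 20: insert a.com -> 10.0.0.2 (expiry=12+9=21). clock=12
Op 21: tick 2 -> clock=14.
Op 22: insert b.com -> 10.0.0.2 (expiry=14+6=20). clock=14
Op 23: insert f.com -> 10.0.0.2 (expiry=14+7=21). clock=14
lookup a.com: present, ip=10.0.0.2 expiry=21 > clock=14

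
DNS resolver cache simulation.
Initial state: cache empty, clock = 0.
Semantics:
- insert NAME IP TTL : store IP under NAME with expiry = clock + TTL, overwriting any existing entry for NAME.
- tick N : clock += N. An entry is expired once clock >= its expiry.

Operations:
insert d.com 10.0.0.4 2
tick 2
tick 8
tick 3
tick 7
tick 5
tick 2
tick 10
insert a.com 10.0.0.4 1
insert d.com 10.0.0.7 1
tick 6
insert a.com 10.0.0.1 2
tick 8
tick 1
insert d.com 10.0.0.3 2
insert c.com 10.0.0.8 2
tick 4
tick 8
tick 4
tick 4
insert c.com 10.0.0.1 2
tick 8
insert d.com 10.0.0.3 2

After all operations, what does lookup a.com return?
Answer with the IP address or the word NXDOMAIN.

Answer: NXDOMAIN

Derivation:
Op 1: insert d.com -> 10.0.0.4 (expiry=0+2=2). clock=0
Op 2: tick 2 -> clock=2. purged={d.com}
Op 3: tick 8 -> clock=10.
Op 4: tick 3 -> clock=13.
Op 5: tick 7 -> clock=20.
Op 6: tick 5 -> clock=25.
Op 7: tick 2 -> clock=27.
Op 8: tick 10 -> clock=37.
Op 9: insert a.com -> 10.0.0.4 (expiry=37+1=38). clock=37
Op 10: insert d.com -> 10.0.0.7 (expiry=37+1=38). clock=37
Op 11: tick 6 -> clock=43. purged={a.com,d.com}
Op 12: insert a.com -> 10.0.0.1 (expiry=43+2=45). clock=43
Op 13: tick 8 -> clock=51. purged={a.com}
Op 14: tick 1 -> clock=52.
Op 15: insert d.com -> 10.0.0.3 (expiry=52+2=54). clock=52
Op 16: insert c.com -> 10.0.0.8 (expiry=52+2=54). clock=52
Op 17: tick 4 -> clock=56. purged={c.com,d.com}
Op 18: tick 8 -> clock=64.
Op 19: tick 4 -> clock=68.
Op 20: tick 4 -> clock=72.
Op 21: insert c.com -> 10.0.0.1 (expiry=72+2=74). clock=72
Op 22: tick 8 -> clock=80. purged={c.com}
Op 23: insert d.com -> 10.0.0.3 (expiry=80+2=82). clock=80
lookup a.com: not in cache (expired or never inserted)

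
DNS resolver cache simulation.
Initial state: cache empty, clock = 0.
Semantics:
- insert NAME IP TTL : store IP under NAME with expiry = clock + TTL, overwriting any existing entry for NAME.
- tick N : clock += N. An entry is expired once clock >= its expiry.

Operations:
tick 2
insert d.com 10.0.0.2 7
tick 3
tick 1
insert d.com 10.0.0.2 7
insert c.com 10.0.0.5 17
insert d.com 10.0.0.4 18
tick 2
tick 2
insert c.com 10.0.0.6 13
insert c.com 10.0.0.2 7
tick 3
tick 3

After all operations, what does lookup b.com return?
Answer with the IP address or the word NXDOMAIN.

Answer: NXDOMAIN

Derivation:
Op 1: tick 2 -> clock=2.
Op 2: insert d.com -> 10.0.0.2 (expiry=2+7=9). clock=2
Op 3: tick 3 -> clock=5.
Op 4: tick 1 -> clock=6.
Op 5: insert d.com -> 10.0.0.2 (expiry=6+7=13). clock=6
Op 6: insert c.com -> 10.0.0.5 (expiry=6+17=23). clock=6
Op 7: insert d.com -> 10.0.0.4 (expiry=6+18=24). clock=6
Op 8: tick 2 -> clock=8.
Op 9: tick 2 -> clock=10.
Op 10: insert c.com -> 10.0.0.6 (expiry=10+13=23). clock=10
Op 11: insert c.com -> 10.0.0.2 (expiry=10+7=17). clock=10
Op 12: tick 3 -> clock=13.
Op 13: tick 3 -> clock=16.
lookup b.com: not in cache (expired or never inserted)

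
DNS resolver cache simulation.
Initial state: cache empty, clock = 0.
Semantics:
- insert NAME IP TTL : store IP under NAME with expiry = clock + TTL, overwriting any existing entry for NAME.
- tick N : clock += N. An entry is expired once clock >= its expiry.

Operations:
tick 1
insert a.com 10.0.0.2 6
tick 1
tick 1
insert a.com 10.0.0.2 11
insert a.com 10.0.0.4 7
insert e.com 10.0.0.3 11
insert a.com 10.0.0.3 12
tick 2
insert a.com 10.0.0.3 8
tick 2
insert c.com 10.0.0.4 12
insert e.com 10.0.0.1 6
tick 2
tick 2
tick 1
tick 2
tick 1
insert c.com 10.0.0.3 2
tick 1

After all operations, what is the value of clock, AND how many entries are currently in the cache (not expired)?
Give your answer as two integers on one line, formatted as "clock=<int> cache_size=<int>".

Answer: clock=16 cache_size=1

Derivation:
Op 1: tick 1 -> clock=1.
Op 2: insert a.com -> 10.0.0.2 (expiry=1+6=7). clock=1
Op 3: tick 1 -> clock=2.
Op 4: tick 1 -> clock=3.
Op 5: insert a.com -> 10.0.0.2 (expiry=3+11=14). clock=3
Op 6: insert a.com -> 10.0.0.4 (expiry=3+7=10). clock=3
Op 7: insert e.com -> 10.0.0.3 (expiry=3+11=14). clock=3
Op 8: insert a.com -> 10.0.0.3 (expiry=3+12=15). clock=3
Op 9: tick 2 -> clock=5.
Op 10: insert a.com -> 10.0.0.3 (expiry=5+8=13). clock=5
Op 11: tick 2 -> clock=7.
Op 12: insert c.com -> 10.0.0.4 (expiry=7+12=19). clock=7
Op 13: insert e.com -> 10.0.0.1 (expiry=7+6=13). clock=7
Op 14: tick 2 -> clock=9.
Op 15: tick 2 -> clock=11.
Op 16: tick 1 -> clock=12.
Op 17: tick 2 -> clock=14. purged={a.com,e.com}
Op 18: tick 1 -> clock=15.
Op 19: insert c.com -> 10.0.0.3 (expiry=15+2=17). clock=15
Op 20: tick 1 -> clock=16.
Final clock = 16
Final cache (unexpired): {c.com} -> size=1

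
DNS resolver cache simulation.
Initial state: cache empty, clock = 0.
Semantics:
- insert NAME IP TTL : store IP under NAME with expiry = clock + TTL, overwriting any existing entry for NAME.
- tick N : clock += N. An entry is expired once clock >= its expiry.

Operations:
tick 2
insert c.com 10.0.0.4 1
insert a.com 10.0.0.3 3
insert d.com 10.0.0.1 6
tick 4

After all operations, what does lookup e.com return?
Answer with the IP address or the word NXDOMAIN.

Answer: NXDOMAIN

Derivation:
Op 1: tick 2 -> clock=2.
Op 2: insert c.com -> 10.0.0.4 (expiry=2+1=3). clock=2
Op 3: insert a.com -> 10.0.0.3 (expiry=2+3=5). clock=2
Op 4: insert d.com -> 10.0.0.1 (expiry=2+6=8). clock=2
Op 5: tick 4 -> clock=6. purged={a.com,c.com}
lookup e.com: not in cache (expired or never inserted)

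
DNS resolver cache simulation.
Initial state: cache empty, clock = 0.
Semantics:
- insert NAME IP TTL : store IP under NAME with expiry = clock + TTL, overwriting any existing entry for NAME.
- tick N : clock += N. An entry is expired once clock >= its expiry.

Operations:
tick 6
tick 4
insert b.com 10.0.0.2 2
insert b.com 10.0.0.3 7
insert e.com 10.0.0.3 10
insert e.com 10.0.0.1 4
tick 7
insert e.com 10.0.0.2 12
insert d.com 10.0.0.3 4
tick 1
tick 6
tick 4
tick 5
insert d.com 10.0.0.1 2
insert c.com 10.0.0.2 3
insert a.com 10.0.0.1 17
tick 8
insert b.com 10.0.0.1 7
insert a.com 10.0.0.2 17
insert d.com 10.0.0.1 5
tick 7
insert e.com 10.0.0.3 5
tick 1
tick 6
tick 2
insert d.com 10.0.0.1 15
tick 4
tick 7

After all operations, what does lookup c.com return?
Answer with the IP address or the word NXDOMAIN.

Answer: NXDOMAIN

Derivation:
Op 1: tick 6 -> clock=6.
Op 2: tick 4 -> clock=10.
Op 3: insert b.com -> 10.0.0.2 (expiry=10+2=12). clock=10
Op 4: insert b.com -> 10.0.0.3 (expiry=10+7=17). clock=10
Op 5: insert e.com -> 10.0.0.3 (expiry=10+10=20). clock=10
Op 6: insert e.com -> 10.0.0.1 (expiry=10+4=14). clock=10
Op 7: tick 7 -> clock=17. purged={b.com,e.com}
Op 8: insert e.com -> 10.0.0.2 (expiry=17+12=29). clock=17
Op 9: insert d.com -> 10.0.0.3 (expiry=17+4=21). clock=17
Op 10: tick 1 -> clock=18.
Op 11: tick 6 -> clock=24. purged={d.com}
Op 12: tick 4 -> clock=28.
Op 13: tick 5 -> clock=33. purged={e.com}
Op 14: insert d.com -> 10.0.0.1 (expiry=33+2=35). clock=33
Op 15: insert c.com -> 10.0.0.2 (expiry=33+3=36). clock=33
Op 16: insert a.com -> 10.0.0.1 (expiry=33+17=50). clock=33
Op 17: tick 8 -> clock=41. purged={c.com,d.com}
Op 18: insert b.com -> 10.0.0.1 (expiry=41+7=48). clock=41
Op 19: insert a.com -> 10.0.0.2 (expiry=41+17=58). clock=41
Op 20: insert d.com -> 10.0.0.1 (expiry=41+5=46). clock=41
Op 21: tick 7 -> clock=48. purged={b.com,d.com}
Op 22: insert e.com -> 10.0.0.3 (expiry=48+5=53). clock=48
Op 23: tick 1 -> clock=49.
Op 24: tick 6 -> clock=55. purged={e.com}
Op 25: tick 2 -> clock=57.
Op 26: insert d.com -> 10.0.0.1 (expiry=57+15=72). clock=57
Op 27: tick 4 -> clock=61. purged={a.com}
Op 28: tick 7 -> clock=68.
lookup c.com: not in cache (expired or never inserted)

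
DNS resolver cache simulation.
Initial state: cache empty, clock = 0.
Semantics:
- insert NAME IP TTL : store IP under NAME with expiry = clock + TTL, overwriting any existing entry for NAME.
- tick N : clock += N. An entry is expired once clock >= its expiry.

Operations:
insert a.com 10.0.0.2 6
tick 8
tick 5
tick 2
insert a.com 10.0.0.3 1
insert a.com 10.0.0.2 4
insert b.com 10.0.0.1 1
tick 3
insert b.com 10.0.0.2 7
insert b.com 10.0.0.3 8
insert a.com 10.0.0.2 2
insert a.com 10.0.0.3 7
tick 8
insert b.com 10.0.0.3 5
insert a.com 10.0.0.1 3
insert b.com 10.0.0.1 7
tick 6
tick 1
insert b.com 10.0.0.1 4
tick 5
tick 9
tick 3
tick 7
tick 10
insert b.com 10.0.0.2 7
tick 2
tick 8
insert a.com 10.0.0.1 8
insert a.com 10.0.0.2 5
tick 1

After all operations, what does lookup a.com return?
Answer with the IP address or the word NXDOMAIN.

Answer: 10.0.0.2

Derivation:
Op 1: insert a.com -> 10.0.0.2 (expiry=0+6=6). clock=0
Op 2: tick 8 -> clock=8. purged={a.com}
Op 3: tick 5 -> clock=13.
Op 4: tick 2 -> clock=15.
Op 5: insert a.com -> 10.0.0.3 (expiry=15+1=16). clock=15
Op 6: insert a.com -> 10.0.0.2 (expiry=15+4=19). clock=15
Op 7: insert b.com -> 10.0.0.1 (expiry=15+1=16). clock=15
Op 8: tick 3 -> clock=18. purged={b.com}
Op 9: insert b.com -> 10.0.0.2 (expiry=18+7=25). clock=18
Op 10: insert b.com -> 10.0.0.3 (expiry=18+8=26). clock=18
Op 11: insert a.com -> 10.0.0.2 (expiry=18+2=20). clock=18
Op 12: insert a.com -> 10.0.0.3 (expiry=18+7=25). clock=18
Op 13: tick 8 -> clock=26. purged={a.com,b.com}
Op 14: insert b.com -> 10.0.0.3 (expiry=26+5=31). clock=26
Op 15: insert a.com -> 10.0.0.1 (expiry=26+3=29). clock=26
Op 16: insert b.com -> 10.0.0.1 (expiry=26+7=33). clock=26
Op 17: tick 6 -> clock=32. purged={a.com}
Op 18: tick 1 -> clock=33. purged={b.com}
Op 19: insert b.com -> 10.0.0.1 (expiry=33+4=37). clock=33
Op 20: tick 5 -> clock=38. purged={b.com}
Op 21: tick 9 -> clock=47.
Op 22: tick 3 -> clock=50.
Op 23: tick 7 -> clock=57.
Op 24: tick 10 -> clock=67.
Op 25: insert b.com -> 10.0.0.2 (expiry=67+7=74). clock=67
Op 26: tick 2 -> clock=69.
Op 27: tick 8 -> clock=77. purged={b.com}
Op 28: insert a.com -> 10.0.0.1 (expiry=77+8=85). clock=77
Op 29: insert a.com -> 10.0.0.2 (expiry=77+5=82). clock=77
Op 30: tick 1 -> clock=78.
lookup a.com: present, ip=10.0.0.2 expiry=82 > clock=78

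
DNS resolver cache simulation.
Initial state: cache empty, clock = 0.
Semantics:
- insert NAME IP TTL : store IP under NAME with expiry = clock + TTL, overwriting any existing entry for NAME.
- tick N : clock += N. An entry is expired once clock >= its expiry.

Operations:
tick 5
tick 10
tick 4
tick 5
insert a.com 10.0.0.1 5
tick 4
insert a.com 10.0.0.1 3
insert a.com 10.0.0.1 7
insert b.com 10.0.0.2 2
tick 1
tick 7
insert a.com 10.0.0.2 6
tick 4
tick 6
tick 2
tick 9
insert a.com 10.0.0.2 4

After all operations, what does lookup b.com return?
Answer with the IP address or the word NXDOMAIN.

Op 1: tick 5 -> clock=5.
Op 2: tick 10 -> clock=15.
Op 3: tick 4 -> clock=19.
Op 4: tick 5 -> clock=24.
Op 5: insert a.com -> 10.0.0.1 (expiry=24+5=29). clock=24
Op 6: tick 4 -> clock=28.
Op 7: insert a.com -> 10.0.0.1 (expiry=28+3=31). clock=28
Op 8: insert a.com -> 10.0.0.1 (expiry=28+7=35). clock=28
Op 9: insert b.com -> 10.0.0.2 (expiry=28+2=30). clock=28
Op 10: tick 1 -> clock=29.
Op 11: tick 7 -> clock=36. purged={a.com,b.com}
Op 12: insert a.com -> 10.0.0.2 (expiry=36+6=42). clock=36
Op 13: tick 4 -> clock=40.
Op 14: tick 6 -> clock=46. purged={a.com}
Op 15: tick 2 -> clock=48.
Op 16: tick 9 -> clock=57.
Op 17: insert a.com -> 10.0.0.2 (expiry=57+4=61). clock=57
lookup b.com: not in cache (expired or never inserted)

Answer: NXDOMAIN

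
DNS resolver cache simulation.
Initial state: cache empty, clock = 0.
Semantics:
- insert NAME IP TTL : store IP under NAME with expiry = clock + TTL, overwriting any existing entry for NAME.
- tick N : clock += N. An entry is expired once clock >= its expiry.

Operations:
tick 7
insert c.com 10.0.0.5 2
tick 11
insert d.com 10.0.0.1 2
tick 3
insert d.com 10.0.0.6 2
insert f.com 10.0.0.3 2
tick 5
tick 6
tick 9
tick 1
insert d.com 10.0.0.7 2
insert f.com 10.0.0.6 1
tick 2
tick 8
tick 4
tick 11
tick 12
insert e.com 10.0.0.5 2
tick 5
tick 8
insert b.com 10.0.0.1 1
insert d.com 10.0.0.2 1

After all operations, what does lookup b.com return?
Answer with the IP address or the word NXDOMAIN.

Answer: 10.0.0.1

Derivation:
Op 1: tick 7 -> clock=7.
Op 2: insert c.com -> 10.0.0.5 (expiry=7+2=9). clock=7
Op 3: tick 11 -> clock=18. purged={c.com}
Op 4: insert d.com -> 10.0.0.1 (expiry=18+2=20). clock=18
Op 5: tick 3 -> clock=21. purged={d.com}
Op 6: insert d.com -> 10.0.0.6 (expiry=21+2=23). clock=21
Op 7: insert f.com -> 10.0.0.3 (expiry=21+2=23). clock=21
Op 8: tick 5 -> clock=26. purged={d.com,f.com}
Op 9: tick 6 -> clock=32.
Op 10: tick 9 -> clock=41.
Op 11: tick 1 -> clock=42.
Op 12: insert d.com -> 10.0.0.7 (expiry=42+2=44). clock=42
Op 13: insert f.com -> 10.0.0.6 (expiry=42+1=43). clock=42
Op 14: tick 2 -> clock=44. purged={d.com,f.com}
Op 15: tick 8 -> clock=52.
Op 16: tick 4 -> clock=56.
Op 17: tick 11 -> clock=67.
Op 18: tick 12 -> clock=79.
Op 19: insert e.com -> 10.0.0.5 (expiry=79+2=81). clock=79
Op 20: tick 5 -> clock=84. purged={e.com}
Op 21: tick 8 -> clock=92.
Op 22: insert b.com -> 10.0.0.1 (expiry=92+1=93). clock=92
Op 23: insert d.com -> 10.0.0.2 (expiry=92+1=93). clock=92
lookup b.com: present, ip=10.0.0.1 expiry=93 > clock=92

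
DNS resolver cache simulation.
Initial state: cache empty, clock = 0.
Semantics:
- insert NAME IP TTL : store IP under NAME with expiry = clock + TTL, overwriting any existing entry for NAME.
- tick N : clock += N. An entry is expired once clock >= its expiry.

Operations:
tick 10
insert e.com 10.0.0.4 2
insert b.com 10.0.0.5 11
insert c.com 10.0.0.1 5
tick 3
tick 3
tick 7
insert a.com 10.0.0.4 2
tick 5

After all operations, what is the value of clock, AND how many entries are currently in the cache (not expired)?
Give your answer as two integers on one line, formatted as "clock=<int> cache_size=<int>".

Answer: clock=28 cache_size=0

Derivation:
Op 1: tick 10 -> clock=10.
Op 2: insert e.com -> 10.0.0.4 (expiry=10+2=12). clock=10
Op 3: insert b.com -> 10.0.0.5 (expiry=10+11=21). clock=10
Op 4: insert c.com -> 10.0.0.1 (expiry=10+5=15). clock=10
Op 5: tick 3 -> clock=13. purged={e.com}
Op 6: tick 3 -> clock=16. purged={c.com}
Op 7: tick 7 -> clock=23. purged={b.com}
Op 8: insert a.com -> 10.0.0.4 (expiry=23+2=25). clock=23
Op 9: tick 5 -> clock=28. purged={a.com}
Final clock = 28
Final cache (unexpired): {} -> size=0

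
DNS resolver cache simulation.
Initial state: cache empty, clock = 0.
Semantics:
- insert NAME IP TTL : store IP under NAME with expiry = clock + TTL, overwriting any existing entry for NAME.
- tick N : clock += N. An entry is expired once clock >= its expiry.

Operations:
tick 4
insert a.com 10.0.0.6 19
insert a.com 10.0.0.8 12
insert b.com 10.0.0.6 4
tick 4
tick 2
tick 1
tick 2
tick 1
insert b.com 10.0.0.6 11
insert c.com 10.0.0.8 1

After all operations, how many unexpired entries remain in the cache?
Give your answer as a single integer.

Op 1: tick 4 -> clock=4.
Op 2: insert a.com -> 10.0.0.6 (expiry=4+19=23). clock=4
Op 3: insert a.com -> 10.0.0.8 (expiry=4+12=16). clock=4
Op 4: insert b.com -> 10.0.0.6 (expiry=4+4=8). clock=4
Op 5: tick 4 -> clock=8. purged={b.com}
Op 6: tick 2 -> clock=10.
Op 7: tick 1 -> clock=11.
Op 8: tick 2 -> clock=13.
Op 9: tick 1 -> clock=14.
Op 10: insert b.com -> 10.0.0.6 (expiry=14+11=25). clock=14
Op 11: insert c.com -> 10.0.0.8 (expiry=14+1=15). clock=14
Final cache (unexpired): {a.com,b.com,c.com} -> size=3

Answer: 3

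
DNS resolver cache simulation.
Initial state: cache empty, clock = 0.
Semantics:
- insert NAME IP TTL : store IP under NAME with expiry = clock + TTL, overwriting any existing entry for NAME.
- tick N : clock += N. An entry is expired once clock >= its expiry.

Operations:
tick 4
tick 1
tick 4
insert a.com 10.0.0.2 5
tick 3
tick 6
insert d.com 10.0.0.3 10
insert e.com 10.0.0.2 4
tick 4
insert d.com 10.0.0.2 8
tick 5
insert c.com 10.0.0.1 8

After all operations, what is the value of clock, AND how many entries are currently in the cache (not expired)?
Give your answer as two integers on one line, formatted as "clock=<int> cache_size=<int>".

Answer: clock=27 cache_size=2

Derivation:
Op 1: tick 4 -> clock=4.
Op 2: tick 1 -> clock=5.
Op 3: tick 4 -> clock=9.
Op 4: insert a.com -> 10.0.0.2 (expiry=9+5=14). clock=9
Op 5: tick 3 -> clock=12.
Op 6: tick 6 -> clock=18. purged={a.com}
Op 7: insert d.com -> 10.0.0.3 (expiry=18+10=28). clock=18
Op 8: insert e.com -> 10.0.0.2 (expiry=18+4=22). clock=18
Op 9: tick 4 -> clock=22. purged={e.com}
Op 10: insert d.com -> 10.0.0.2 (expiry=22+8=30). clock=22
Op 11: tick 5 -> clock=27.
Op 12: insert c.com -> 10.0.0.1 (expiry=27+8=35). clock=27
Final clock = 27
Final cache (unexpired): {c.com,d.com} -> size=2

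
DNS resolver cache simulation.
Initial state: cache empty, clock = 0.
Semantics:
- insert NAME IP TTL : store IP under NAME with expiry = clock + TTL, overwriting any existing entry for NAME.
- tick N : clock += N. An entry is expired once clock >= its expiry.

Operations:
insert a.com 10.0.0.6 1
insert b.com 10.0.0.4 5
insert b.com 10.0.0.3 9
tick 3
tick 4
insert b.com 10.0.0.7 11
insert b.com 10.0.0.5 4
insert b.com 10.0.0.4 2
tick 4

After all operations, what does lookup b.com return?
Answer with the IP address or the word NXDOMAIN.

Op 1: insert a.com -> 10.0.0.6 (expiry=0+1=1). clock=0
Op 2: insert b.com -> 10.0.0.4 (expiry=0+5=5). clock=0
Op 3: insert b.com -> 10.0.0.3 (expiry=0+9=9). clock=0
Op 4: tick 3 -> clock=3. purged={a.com}
Op 5: tick 4 -> clock=7.
Op 6: insert b.com -> 10.0.0.7 (expiry=7+11=18). clock=7
Op 7: insert b.com -> 10.0.0.5 (expiry=7+4=11). clock=7
Op 8: insert b.com -> 10.0.0.4 (expiry=7+2=9). clock=7
Op 9: tick 4 -> clock=11. purged={b.com}
lookup b.com: not in cache (expired or never inserted)

Answer: NXDOMAIN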